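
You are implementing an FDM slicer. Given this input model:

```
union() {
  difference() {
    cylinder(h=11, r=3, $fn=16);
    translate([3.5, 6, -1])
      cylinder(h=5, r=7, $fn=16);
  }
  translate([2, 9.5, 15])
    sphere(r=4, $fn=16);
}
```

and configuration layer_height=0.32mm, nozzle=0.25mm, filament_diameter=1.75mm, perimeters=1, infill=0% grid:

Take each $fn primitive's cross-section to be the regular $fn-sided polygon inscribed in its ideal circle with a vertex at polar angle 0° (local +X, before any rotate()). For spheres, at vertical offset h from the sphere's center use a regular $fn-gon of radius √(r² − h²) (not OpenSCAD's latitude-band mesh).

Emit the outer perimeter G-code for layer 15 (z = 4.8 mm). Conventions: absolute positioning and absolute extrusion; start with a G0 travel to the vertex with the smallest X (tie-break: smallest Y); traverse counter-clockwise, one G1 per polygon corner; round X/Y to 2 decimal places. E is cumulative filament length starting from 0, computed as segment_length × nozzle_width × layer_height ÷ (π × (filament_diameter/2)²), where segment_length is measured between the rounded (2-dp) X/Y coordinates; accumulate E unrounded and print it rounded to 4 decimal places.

At z = 4.8 mm: the r=3 cylinder contributes a regular 16-gon of circumradius 3; the cylinder at (3.5, 6) does not reach this height (z outside [-1, 4]); After the difference (first − rest): none of the subtracted shapes is present at this height, so the r=3 cylinder is unchanged — 1 connected region; the sphere at (2, 9.5) is absent (|z−center|=10.200 > r=4); Combining (union): only that combined region is present, so the union is just that shape — 1 connected region. The outline is a single polygon with 16 vertices. Extrusion per mm of travel: 0.25 × 0.32 / (π × 0.875²) = 0.033260. Accumulating E over each segment gives final E = 0.6227.

G0 X-3.00 Y0.00 Z4.80
G1 X-2.77 Y-1.15 E0.0390
G1 X-2.12 Y-2.12 E0.0778
G1 X-1.15 Y-2.77 E0.1167
G1 X0.00 Y-3.00 E0.1557
G1 X1.15 Y-2.77 E0.1947
G1 X2.12 Y-2.12 E0.2335
G1 X2.77 Y-1.15 E0.2724
G1 X3.00 Y0.00 E0.3114
G1 X2.77 Y1.15 E0.3504
G1 X2.12 Y2.12 E0.3892
G1 X1.15 Y2.77 E0.4280
G1 X0.00 Y3.00 E0.4671
G1 X-1.15 Y2.77 E0.5061
G1 X-2.12 Y2.12 E0.5449
G1 X-2.77 Y1.15 E0.5837
G1 X-3.00 Y0.00 E0.6227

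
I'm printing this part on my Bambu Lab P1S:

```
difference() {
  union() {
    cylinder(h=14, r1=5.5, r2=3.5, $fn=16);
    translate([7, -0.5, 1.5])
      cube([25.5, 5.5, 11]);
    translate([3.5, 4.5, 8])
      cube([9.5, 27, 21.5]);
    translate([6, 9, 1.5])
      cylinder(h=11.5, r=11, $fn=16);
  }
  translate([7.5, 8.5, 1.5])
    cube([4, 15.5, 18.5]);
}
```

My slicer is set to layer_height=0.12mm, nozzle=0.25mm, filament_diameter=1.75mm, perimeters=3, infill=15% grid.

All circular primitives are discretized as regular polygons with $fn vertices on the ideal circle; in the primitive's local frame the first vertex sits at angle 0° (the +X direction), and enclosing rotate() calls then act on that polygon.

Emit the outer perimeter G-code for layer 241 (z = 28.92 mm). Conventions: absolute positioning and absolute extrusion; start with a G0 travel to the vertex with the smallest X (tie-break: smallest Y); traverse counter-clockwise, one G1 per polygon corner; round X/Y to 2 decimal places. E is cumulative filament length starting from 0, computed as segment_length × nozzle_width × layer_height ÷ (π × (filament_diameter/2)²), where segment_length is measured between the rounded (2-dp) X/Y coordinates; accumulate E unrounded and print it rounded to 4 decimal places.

At z = 28.92 mm: the cone is absent (z outside [0, 14]); the cube at (7, -0.5) does not reach this height (z outside [1.5, 12.5]); the cube at (3.5, 4.5) is present — its section is the full 9.5×27 rectangle; the cylinder at (6, 9) does not reach this height (z outside [1.5, 13]); Merging all regions: only the 9.5×27 cube at (3.5, 4.5) is present, so the union is just that shape — 1 connected region; the cube at (7.5, 8.5) is not intersected at this z (z outside [1.5, 20]); Subtracting the remaining from the first: none of the subtracted shapes is present at this height, so the result so far is unchanged — 1 connected region. The outline is a single polygon with 4 vertices. Extrusion per mm of travel: 0.25 × 0.12 / (π × 0.875²) = 0.012473. Accumulating E over each segment gives final E = 0.9105.

G0 X3.50 Y4.50 Z28.92
G1 X13.00 Y4.50 E0.1185
G1 X13.00 Y31.50 E0.4552
G1 X3.50 Y31.50 E0.5737
G1 X3.50 Y4.50 E0.9105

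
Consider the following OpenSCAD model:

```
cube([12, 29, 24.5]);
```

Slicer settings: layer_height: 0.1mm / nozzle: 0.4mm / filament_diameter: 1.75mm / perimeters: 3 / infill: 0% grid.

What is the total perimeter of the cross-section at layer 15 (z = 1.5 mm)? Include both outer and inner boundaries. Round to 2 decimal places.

At z = 1.5 mm: the cube (footprint 12×29) is included at this height (perimeter 82.00 mm). Overall, the cross-section is a single solid region. Total boundary length (outer) = 82.00 mm.

82.00 mm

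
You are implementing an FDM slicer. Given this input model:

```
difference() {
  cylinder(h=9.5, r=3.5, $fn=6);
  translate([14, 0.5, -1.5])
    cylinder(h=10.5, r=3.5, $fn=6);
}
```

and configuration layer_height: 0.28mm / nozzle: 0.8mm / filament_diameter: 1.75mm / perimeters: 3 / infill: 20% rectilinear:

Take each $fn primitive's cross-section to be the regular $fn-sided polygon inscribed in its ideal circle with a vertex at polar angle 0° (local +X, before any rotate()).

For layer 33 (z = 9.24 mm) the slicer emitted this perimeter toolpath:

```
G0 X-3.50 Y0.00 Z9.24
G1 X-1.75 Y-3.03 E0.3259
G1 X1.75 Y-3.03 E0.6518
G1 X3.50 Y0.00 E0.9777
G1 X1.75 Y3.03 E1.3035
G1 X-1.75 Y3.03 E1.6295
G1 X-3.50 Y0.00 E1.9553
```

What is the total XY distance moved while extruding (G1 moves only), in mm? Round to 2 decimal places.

Sum the Euclidean lengths of each G1 segment: total = 21.00 mm.

21.00 mm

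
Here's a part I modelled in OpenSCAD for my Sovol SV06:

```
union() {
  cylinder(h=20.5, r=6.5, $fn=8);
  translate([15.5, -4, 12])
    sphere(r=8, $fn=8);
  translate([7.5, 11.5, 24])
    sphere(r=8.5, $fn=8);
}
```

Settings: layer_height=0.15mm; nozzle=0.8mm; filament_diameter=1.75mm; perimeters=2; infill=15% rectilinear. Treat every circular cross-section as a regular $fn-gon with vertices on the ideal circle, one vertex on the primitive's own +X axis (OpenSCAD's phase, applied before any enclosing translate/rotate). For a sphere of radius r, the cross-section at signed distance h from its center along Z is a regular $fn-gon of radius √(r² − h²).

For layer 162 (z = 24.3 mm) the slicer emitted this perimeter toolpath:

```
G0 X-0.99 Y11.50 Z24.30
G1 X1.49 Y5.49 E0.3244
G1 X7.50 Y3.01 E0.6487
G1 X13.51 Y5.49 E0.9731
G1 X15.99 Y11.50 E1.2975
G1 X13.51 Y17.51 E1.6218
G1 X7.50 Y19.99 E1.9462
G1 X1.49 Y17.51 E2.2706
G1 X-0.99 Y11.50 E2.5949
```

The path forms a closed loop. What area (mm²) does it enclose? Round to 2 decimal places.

204.10 mm²

Apply the shoelace formula to the sequence of (X, Y) vertices; enclosed area = 204.10 mm².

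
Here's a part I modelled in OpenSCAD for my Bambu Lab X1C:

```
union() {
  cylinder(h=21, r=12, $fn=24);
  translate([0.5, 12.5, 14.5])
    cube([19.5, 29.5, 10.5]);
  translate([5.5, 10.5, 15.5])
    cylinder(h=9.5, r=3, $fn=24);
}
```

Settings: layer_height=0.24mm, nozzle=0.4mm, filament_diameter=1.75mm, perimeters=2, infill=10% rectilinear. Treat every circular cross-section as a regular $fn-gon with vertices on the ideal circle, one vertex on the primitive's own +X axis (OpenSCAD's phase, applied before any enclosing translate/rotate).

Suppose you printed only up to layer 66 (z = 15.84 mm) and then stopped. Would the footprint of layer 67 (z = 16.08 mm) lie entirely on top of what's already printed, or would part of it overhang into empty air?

entirely on top

Compare the two slices. At z = 15.84: the r=12 cylinder gives a regular 24-gon of circumradius 12 (constant along its height) (area = (24/2)·12.000²·sin(360°/24) = 447.24 mm²); the 19.5×29.5 cube at (0.5, 12.5) contributes its full rectangle (area 575.25 mm²); the r=3 cylinder at (5.5, 10.5) gives a regular 24-gon of circumradius 3 (constant along its height) (area = (24/2)·3.000²·sin(360°/24) = 27.95 mm²); Combining (union): the regions partially overlap — summed areas 1050.44 mm² minus the doubly-counted overlap 16.71 mm² gives 1033.74 mm² — area = 1033.74 mm². At z = 16.08: the cylinder: section is a regular 24-gon, circumradius r=12 (area = (24/2)·12.000²·sin(360°/24) = 447.24 mm²); the cube at (0.5, 12.5) is present — its section is the full 19.5×29.5 rectangle (area 575.25 mm²); the r=3 cylinder at (5.5, 10.5) contributes a regular 24-gon of circumradius 3 (area = (24/2)·3.000²·sin(360°/24) = 27.95 mm²); Merging all regions: the regions partially overlap — summed areas 1050.44 mm² minus the doubly-counted overlap 16.71 mm² gives 1033.74 mm² — area = 1033.74 mm². Checking containment: the cross-section at z = 16.08 is a subset of the cross-section at z = 15.84.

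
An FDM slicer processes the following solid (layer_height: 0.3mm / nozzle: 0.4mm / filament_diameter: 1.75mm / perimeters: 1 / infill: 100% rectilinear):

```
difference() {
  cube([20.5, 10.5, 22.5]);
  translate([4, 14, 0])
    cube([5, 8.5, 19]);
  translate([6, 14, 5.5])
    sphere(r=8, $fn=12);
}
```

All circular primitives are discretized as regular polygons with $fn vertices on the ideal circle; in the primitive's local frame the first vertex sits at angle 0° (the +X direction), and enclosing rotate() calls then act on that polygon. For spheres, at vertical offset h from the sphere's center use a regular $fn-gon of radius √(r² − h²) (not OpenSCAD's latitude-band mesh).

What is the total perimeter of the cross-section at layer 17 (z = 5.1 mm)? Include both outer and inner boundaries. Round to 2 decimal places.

63.29 mm

At z = 5.1 mm: the cube (footprint 20.5×10.5) is included at this height (perimeter 62.00 mm); the cube at (4, 14) (footprint 5×8.5) is included at this height (perimeter 27.00 mm); the r=8 sphere at (6, 14) slices to a regular 12-gon of circumradius 7.990 (√(r²−h²) with h=0.4 from center) (perimeter = 2·12·7.990·sin(180°/12) = 49.63 mm); Taking the first minus the rest: starting from the 20.5×10.5 cube, the 5×8.5 cube at (4, 14) misses the remaining region (no effect); the r=8 sphere at (6, 14) partially overlaps it — only the 42.20 mm² overlap (of its 191.52 mm²) is removed, clipping the outline — boundary = 63.29 mm. Overall, the cross-section is a single solid region. Total boundary length (outer) = 63.29 mm.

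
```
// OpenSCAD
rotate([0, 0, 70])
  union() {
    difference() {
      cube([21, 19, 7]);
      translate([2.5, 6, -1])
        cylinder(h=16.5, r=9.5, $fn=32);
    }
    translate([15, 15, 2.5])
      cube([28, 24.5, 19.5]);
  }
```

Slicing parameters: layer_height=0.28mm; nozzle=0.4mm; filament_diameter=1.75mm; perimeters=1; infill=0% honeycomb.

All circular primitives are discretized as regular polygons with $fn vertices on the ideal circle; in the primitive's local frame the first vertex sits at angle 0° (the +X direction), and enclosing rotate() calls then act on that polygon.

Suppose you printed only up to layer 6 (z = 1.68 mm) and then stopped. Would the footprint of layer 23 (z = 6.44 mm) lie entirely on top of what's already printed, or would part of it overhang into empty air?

part overhangs

Compare the two slices. At z = 1.68: the cube is present — its section is the full 21×19 rectangle (area 399.00 mm²); the r=9.5 cylinder at (2.5, 6) contributes a regular 32-gon of circumradius 9.5 (area = (32/2)·9.500²·sin(360°/32) = 281.71 mm²); After the difference (first − rest): starting from the 21×19 cube (399.00 mm²), the r=9.5 cylinder at (2.5, 6) partially overlaps it — only the 161.57 mm² overlap (of its 281.71 mm²) is removed, clipping the outline — area = 237.43 mm²; the cube at (15, 15) is absent (z outside [2.5, 22]); Taking the union: only the result so far is present, so the union is just that shape — area = 237.43 mm²; (whole slice rotated 70° about Z — lengths, areas and connectivity unchanged). At z = 6.44: the cube is present — its section is the full 21×19 rectangle (area 399.00 mm²); the r=9.5 cylinder at (2.5, 6) gives a regular 32-gon of circumradius 9.5 (constant along its height) (area = (32/2)·9.500²·sin(360°/32) = 281.71 mm²); Taking the first minus the rest: starting from the 21×19 cube (399.00 mm²), the r=9.5 cylinder at (2.5, 6) partially overlaps it — only the 161.57 mm² overlap (of its 281.71 mm²) is removed, clipping the outline — area = 237.43 mm²; the 28×24.5 cube at (15, 15) contributes its full rectangle (area 686.00 mm²); Combining (union): the regions partially overlap — summed areas 923.43 mm² minus the doubly-counted overlap 24.00 mm² gives 899.43 mm² — area = 899.43 mm²; (rotated 70° about Z; rotation is an isometry so areas/perimeters/island counts are preserved). Checking containment: at z = 6.44 the cross-section extends beyond the z = 1.68 cross-section by about 662.00 mm².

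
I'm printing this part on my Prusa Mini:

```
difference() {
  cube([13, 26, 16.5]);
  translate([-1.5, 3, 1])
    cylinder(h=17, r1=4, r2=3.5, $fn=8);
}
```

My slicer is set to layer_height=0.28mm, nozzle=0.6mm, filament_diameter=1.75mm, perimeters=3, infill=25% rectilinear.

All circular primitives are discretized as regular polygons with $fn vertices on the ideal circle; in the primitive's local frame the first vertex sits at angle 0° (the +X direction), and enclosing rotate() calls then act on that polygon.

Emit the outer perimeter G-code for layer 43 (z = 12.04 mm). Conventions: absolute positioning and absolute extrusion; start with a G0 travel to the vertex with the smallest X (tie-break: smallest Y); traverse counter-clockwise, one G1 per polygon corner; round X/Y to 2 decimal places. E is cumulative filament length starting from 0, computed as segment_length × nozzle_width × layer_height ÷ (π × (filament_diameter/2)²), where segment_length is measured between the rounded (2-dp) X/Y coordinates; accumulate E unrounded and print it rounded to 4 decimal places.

At z = 12.04 mm: the cube (footprint 13×26) is included at this height; the cone at (-1.5, 3): at t=0.649 of its height the radius interpolates to r₁+(r₂−r₁)t = 3.675, giving a regular 8-gon of that circumradius; Subtracting the remaining from the first: starting from the 13×26 cube, the cone at (-1.5, 3) partially overlaps it — only the 9.01 mm² overlap (of its 38.21 mm²) is removed, clipping the outline — 1 connected region. The outline is a single polygon with 8 vertices. Extrusion per mm of travel: 0.6 × 0.28 / (π × 0.875²) = 0.069846. Accumulating E over each segment gives final E = 5.5659.

G0 X0.00 Y6.05 Z12.04
G1 X1.10 Y5.60 E0.0830
G1 X2.18 Y3.00 E0.2797
G1 X1.10 Y0.40 E0.4763
G1 X0.13 Y0.00 E0.5496
G1 X13.00 Y0.00 E1.4485
G1 X13.00 Y26.00 E3.2645
G1 X0.00 Y26.00 E4.1725
G1 X0.00 Y6.05 E5.5659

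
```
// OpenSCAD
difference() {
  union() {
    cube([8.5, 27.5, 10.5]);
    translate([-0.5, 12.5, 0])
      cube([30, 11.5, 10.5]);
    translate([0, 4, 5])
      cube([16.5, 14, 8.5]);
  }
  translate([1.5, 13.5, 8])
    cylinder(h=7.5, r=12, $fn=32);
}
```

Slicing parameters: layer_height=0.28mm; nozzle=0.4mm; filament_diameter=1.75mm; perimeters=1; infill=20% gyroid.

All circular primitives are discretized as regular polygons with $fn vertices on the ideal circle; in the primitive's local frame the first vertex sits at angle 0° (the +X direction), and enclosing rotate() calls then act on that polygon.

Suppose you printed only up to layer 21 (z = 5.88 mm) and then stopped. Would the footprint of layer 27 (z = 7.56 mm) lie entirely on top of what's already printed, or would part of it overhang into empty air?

entirely on top

Compare the two slices. At z = 5.88: the cube (footprint 8.5×27.5) is included at this height (area 233.75 mm²); the 30×11.5 cube at (-0.5, 12.5) contributes its full rectangle (area 345.00 mm²); the cube at (0, 4) is present — its section is the full 16.5×14 rectangle (area 231.00 mm²); Taking the union: the regions partially overlap — summed areas 809.75 mm² minus the doubly-counted overlap 260.75 mm² gives 549.00 mm² — area = 549.00 mm²; the cylinder at (1.5, 13.5) is not intersected at this z (z outside [8, 15.5]); Subtracting the remaining from the first: none of the subtracted shapes is present at this height, so the result so far is unchanged — area = 549.00 mm². At z = 7.56: the cube is present — its section is the full 8.5×27.5 rectangle (area 233.75 mm²); the cube at (-0.5, 12.5) (footprint 30×11.5) is included at this height (area 345.00 mm²); the cube at (0, 4) is present — its section is the full 16.5×14 rectangle (area 231.00 mm²); Taking the union: the regions partially overlap — summed areas 809.75 mm² minus the doubly-counted overlap 260.75 mm² gives 549.00 mm² — area = 549.00 mm²; the cylinder at (1.5, 13.5) is absent (z outside [8, 15.5]); Taking the first minus the rest: none of the subtracted shapes is present at this height, so the result so far is unchanged — area = 549.00 mm². Checking containment: the cross-section at z = 7.56 is a subset of the cross-section at z = 5.88.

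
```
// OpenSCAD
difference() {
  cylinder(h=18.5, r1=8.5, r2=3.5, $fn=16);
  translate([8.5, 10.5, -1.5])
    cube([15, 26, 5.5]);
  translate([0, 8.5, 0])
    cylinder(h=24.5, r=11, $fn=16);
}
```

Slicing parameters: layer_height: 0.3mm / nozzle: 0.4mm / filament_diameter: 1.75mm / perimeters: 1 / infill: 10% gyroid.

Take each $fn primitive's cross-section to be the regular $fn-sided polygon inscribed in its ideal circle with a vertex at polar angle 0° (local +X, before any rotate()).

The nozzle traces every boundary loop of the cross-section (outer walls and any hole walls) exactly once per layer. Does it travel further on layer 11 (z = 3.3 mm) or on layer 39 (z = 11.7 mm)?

Layer 11 (z = 3.3): the cone (r1=8.5→r2=3.5) has section circumradius 7.608 here — a regular 16-gon (perimeter = 2·16·7.608·sin(180°/16) = 47.50 mm); the 15×26 cube at (8.5, 10.5) contributes its full rectangle (perimeter 82.00 mm); the r=11 cylinder at (0, 8.5) gives a regular 16-gon of circumradius 11 (constant along its height) (perimeter = 2·16·11.000·sin(180°/16) = 68.67 mm); Subtracting the remaining from the first: starting from the cone, the 15×26 cube at (8.5, 10.5) misses the remaining region (no effect); the r=11 cylinder at (0, 8.5) partially overlaps it — only the 109.78 mm² overlap (of its 370.44 mm²) is removed, clipping the outline — boundary = 41.35 mm. So its perimeter = 41.35 mm. Layer 39 (z = 11.7): the cone contributes a regular 16-gon of circumradius 5.338 (interpolated between r1=8.5 and r2=3.5 at t=0.632) (perimeter = 2·16·5.338·sin(180°/16) = 33.32 mm); the cube at (8.5, 10.5) does not reach this height (z outside [-1.5, 4]); the r=11 cylinder at (0, 8.5) gives a regular 16-gon of circumradius 11 (constant along its height) (perimeter = 2·16·11.000·sin(180°/16) = 68.67 mm); After the difference (first − rest): starting from the cone, the r=11 cylinder at (0, 8.5) partially overlaps it — only the 63.85 mm² overlap (of its 370.44 mm²) is removed, clipping the outline — boundary = 25.32 mm. So its perimeter = 25.32 mm. Layer 11 is larger (41.35 vs 25.32 mm).

layer 11 (z = 3.3 mm)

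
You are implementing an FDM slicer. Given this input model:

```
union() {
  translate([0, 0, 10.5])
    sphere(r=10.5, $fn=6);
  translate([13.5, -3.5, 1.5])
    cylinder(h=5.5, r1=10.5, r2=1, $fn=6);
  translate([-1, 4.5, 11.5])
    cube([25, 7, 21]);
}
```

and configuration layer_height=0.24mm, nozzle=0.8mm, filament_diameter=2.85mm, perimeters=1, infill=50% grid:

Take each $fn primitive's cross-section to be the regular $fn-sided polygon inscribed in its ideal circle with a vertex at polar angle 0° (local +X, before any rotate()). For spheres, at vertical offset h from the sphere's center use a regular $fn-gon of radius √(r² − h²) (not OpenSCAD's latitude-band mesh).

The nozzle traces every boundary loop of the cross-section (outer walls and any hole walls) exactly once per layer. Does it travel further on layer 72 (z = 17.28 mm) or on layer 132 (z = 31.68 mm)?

layer 72 (z = 17.28 mm)

Layer 72 (z = 17.28): the sphere: section is a regular 6-gon, circumradius = √(r²−h²) = √(10.5²−6.78²) = 8.018 (perimeter = 2·6·8.018·sin(180°/6) = 48.11 mm); the cone at (13.5, -3.5) does not reach this height (z outside [1.5, 7]); the cube at (-1, 4.5) is present — its section is the full 25×7 rectangle (perimeter 64.00 mm); Merging all regions: the regions partially overlap (shared area 13.96 mm²), so the edge portions inside another operand are dropped and the merged outline is re-measured after clipping — boundary = 95.41 mm. So its perimeter = 95.41 mm. Layer 132 (z = 31.68): the sphere does not reach this height (|z−center|=21.180 > r=10.5); the cone at (13.5, -3.5) is absent (z outside [1.5, 7]); the cube at (-1, 4.5) (footprint 25×7) is included at this height (perimeter 64.00 mm); Combining (union): only the 25×7 cube at (-1, 4.5) is present, so the union is just that shape — boundary = 64.00 mm. So its perimeter = 64.00 mm. Layer 72 is larger (95.41 vs 64.00 mm).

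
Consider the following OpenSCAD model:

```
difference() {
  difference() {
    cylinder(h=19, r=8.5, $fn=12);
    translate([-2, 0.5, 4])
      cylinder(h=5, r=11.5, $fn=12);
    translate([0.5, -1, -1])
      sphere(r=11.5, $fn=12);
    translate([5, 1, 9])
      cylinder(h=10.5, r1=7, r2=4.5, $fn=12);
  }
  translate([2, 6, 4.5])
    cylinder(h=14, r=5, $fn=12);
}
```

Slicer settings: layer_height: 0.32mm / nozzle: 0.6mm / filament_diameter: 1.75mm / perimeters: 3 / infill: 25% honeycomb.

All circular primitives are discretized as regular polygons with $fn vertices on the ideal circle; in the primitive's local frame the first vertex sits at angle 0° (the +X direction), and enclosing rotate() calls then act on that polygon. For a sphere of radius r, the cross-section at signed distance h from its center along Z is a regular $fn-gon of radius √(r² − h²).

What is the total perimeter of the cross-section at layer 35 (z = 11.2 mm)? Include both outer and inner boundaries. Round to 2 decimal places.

50.64 mm

At z = 11.2 mm: the cylinder: section is a regular 12-gon, circumradius r=8.5 (perimeter = 2·12·8.500·sin(180°/12) = 52.80 mm); the cylinder at (-2, 0.5) does not reach this height (z outside [4, 9]); the sphere at (0.5, -1) does not reach this height (|z−center|=12.200 > r=11.5); the cone at (5, 1): at t=0.210 of its height the radius interpolates to r₁+(r₂−r₁)t = 6.476, giving a regular 12-gon of that circumradius (perimeter = 2·12·6.476·sin(180°/12) = 40.23 mm); Subtracting the remaining from the first: starting from the r=8.5 cylinder, the cone at (5, 1) partially overlaps it — only the 92.22 mm² overlap (of its 125.82 mm²) is removed, clipping the outline — boundary = 59.56 mm; the r=5 cylinder at (2, 6) gives a regular 12-gon of circumradius 5 (constant along its height) (perimeter = 2·12·5.000·sin(180°/12) = 31.06 mm); Taking the first minus the rest: starting from the result so far, the r=5 cylinder at (2, 6) partially overlaps it — only the 19.09 mm² overlap (of its 75.00 mm²) is removed, clipping the outline — boundary = 50.64 mm. Overall, the cross-section is a single solid region. Total boundary length (outer) = 50.64 mm.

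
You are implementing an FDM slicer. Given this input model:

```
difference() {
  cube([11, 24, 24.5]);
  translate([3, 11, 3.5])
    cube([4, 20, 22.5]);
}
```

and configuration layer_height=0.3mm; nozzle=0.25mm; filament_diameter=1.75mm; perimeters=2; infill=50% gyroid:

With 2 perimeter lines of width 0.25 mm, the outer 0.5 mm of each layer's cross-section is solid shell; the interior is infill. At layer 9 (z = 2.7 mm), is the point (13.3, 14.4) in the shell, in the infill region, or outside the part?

At z = 2.7 mm: the cube (footprint 11×24) is included at this height; the cube at (3, 11) is not intersected at this z (z outside [3.5, 26]); Taking the first minus the rest: none of the subtracted shapes is present at this height, so the 11×24 cube is unchanged — 1 connected region. Overall, the cross-section is a single solid region. The nearest boundary edge runs (11.00, 0.00)→(11.00, 24.00); distance from the point to it = 2.30 mm. The point is not inside any of the regions above, so it lies outside the cross-section (2.30 mm from the nearest boundary).

outside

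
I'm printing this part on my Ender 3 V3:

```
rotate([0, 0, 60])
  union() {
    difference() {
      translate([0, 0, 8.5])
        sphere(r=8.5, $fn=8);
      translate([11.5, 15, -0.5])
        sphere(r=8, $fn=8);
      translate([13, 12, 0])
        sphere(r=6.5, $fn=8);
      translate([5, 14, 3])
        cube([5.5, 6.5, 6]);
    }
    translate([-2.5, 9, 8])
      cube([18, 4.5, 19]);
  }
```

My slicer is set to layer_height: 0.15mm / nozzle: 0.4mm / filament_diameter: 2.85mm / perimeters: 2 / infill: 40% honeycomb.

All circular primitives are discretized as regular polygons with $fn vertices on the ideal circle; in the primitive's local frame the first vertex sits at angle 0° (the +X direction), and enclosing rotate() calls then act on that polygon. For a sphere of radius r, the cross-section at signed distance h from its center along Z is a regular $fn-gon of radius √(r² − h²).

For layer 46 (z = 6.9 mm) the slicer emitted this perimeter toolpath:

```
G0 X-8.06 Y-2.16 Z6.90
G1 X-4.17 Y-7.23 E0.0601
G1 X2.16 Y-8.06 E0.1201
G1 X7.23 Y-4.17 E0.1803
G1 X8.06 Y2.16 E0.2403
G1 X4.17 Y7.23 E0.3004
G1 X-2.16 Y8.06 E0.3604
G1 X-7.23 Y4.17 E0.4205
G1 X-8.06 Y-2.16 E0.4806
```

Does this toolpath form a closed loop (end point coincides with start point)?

yes

Start point (G0): (-8.06, -2.16). End point (last G1): the path returns to the start — closed.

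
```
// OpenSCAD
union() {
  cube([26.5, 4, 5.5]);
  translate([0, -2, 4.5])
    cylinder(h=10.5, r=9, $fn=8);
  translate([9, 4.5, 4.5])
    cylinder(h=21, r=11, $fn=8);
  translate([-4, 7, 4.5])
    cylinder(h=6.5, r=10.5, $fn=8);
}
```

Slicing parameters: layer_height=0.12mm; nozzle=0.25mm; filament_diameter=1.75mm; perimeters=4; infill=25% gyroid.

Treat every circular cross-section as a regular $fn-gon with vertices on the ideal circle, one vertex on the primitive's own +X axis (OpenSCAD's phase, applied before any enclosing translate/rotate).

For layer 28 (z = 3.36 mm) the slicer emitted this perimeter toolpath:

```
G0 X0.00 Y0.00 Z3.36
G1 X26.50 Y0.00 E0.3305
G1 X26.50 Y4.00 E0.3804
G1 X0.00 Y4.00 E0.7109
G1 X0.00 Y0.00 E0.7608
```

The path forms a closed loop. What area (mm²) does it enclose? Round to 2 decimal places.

Apply the shoelace formula to the sequence of (X, Y) vertices; enclosed area = 106.00 mm².

106.00 mm²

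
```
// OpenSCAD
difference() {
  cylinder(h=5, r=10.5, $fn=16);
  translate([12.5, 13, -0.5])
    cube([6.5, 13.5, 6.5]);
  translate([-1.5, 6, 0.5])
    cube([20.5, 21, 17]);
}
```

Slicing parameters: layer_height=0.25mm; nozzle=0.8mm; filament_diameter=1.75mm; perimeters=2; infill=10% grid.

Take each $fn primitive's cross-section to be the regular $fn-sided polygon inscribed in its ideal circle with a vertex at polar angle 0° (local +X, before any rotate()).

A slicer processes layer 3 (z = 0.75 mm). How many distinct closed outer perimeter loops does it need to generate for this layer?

1

At z = 0.75 mm: the cylinder: section is a regular 16-gon, circumradius r=10.5; the cube at (12.5, 13) is present — its section is the full 6.5×13.5 rectangle; the cube at (-1.5, 6) is present — its section is the full 20.5×21 rectangle; After the difference (first − rest): starting from the r=10.5 cylinder, the 6.5×13.5 cube at (12.5, 13) misses the remaining region (no effect); the 20.5×21 cube at (-1.5, 6) partially overlaps it — only the 32.41 mm² overlap (of its 430.50 mm²) is removed, clipping the outline — 1 connected region. The result has 1 disconnected region.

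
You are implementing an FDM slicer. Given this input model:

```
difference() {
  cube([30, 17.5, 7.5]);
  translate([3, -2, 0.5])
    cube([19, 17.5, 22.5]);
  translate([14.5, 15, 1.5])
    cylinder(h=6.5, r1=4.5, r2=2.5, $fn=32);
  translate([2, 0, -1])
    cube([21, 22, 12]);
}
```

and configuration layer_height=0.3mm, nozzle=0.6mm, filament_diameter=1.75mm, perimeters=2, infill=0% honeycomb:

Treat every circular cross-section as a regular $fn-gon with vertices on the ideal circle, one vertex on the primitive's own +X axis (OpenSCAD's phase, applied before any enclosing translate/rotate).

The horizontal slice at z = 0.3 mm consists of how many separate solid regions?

At z = 0.3 mm: the 30×17.5 cube contributes its full rectangle; the cube at (3, -2) is not intersected at this z (z outside [0.5, 23]); the cone at (14.5, 15) is absent (z outside [1.5, 8]); the 21×22 cube at (2, 0) contributes its full rectangle; After the difference (first − rest): starting from the 30×17.5 cube, the 21×22 cube at (2, 0) partially overlaps it — only the 367.50 mm² overlap (of its 462.00 mm²) is removed, clipping the outline — 2 connected regions. The result has 2 disconnected regions.

2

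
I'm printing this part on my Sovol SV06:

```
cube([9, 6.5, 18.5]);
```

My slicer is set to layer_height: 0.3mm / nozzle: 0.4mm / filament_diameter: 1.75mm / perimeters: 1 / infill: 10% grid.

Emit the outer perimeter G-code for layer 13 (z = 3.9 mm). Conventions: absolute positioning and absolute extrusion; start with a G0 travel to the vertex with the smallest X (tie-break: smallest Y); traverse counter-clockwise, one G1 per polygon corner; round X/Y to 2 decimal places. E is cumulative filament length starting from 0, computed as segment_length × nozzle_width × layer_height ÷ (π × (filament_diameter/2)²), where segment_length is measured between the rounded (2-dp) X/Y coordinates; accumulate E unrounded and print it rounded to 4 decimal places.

At z = 3.9 mm: the 9×6.5 cube contributes its full rectangle. The outline is a single polygon with 4 vertices. Extrusion per mm of travel: 0.4 × 0.3 / (π × 0.875²) = 0.049890. Accumulating E over each segment gives final E = 1.5466.

G0 X0.00 Y0.00 Z3.90
G1 X9.00 Y0.00 E0.4490
G1 X9.00 Y6.50 E0.7733
G1 X0.00 Y6.50 E1.2223
G1 X0.00 Y0.00 E1.5466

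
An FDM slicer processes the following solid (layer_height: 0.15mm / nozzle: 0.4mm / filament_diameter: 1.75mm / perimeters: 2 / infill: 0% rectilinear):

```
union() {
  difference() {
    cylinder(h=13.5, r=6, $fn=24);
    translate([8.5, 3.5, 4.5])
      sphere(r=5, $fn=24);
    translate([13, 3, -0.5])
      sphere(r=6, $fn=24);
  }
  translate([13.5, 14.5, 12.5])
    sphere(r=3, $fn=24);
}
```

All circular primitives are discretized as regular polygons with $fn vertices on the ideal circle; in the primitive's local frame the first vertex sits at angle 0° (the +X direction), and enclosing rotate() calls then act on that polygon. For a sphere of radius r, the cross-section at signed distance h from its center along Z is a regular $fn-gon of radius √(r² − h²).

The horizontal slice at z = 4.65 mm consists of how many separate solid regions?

At z = 4.65 mm: the cylinder: section is a regular 24-gon, circumradius r=6; the r=5 sphere at (8.5, 3.5) slices to a regular 24-gon of circumradius 4.998 (√(r²−h²) with h=0.15 from center); the r=6 sphere at (13, 3) slices to a regular 24-gon of circumradius 3.079 (√(r²−h²) with h=5.15 from center); Subtracting the remaining from the first: starting from the r=6 cylinder, the r=5 sphere at (8.5, 3.5) partially overlaps it — only the 6.96 mm² overlap (of its 77.58 mm²) is removed, clipping the outline; the r=6 sphere at (13, 3) misses the remaining region (no effect) — 1 connected region; the sphere at (13.5, 14.5) is absent (|z−center|=7.850 > r=3); Combining (union): only that combined region is present, so the union is just that shape — 1 connected region. The result has 1 disconnected region.

1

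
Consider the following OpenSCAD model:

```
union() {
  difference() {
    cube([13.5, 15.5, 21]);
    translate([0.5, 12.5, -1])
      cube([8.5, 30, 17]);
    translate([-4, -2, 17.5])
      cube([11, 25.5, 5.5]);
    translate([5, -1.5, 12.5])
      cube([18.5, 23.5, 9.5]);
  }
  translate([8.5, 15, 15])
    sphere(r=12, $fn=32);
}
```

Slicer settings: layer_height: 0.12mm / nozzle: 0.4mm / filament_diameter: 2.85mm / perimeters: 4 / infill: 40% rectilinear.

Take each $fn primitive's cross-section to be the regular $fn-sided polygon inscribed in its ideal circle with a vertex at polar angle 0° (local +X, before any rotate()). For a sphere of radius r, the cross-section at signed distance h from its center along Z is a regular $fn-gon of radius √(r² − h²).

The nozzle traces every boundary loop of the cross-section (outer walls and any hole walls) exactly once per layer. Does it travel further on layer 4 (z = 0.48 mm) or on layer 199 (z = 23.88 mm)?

layer 4 (z = 0.48 mm)

Layer 4 (z = 0.48): the cube is present — its section is the full 13.5×15.5 rectangle (perimeter 58.00 mm); the 8.5×30 cube at (0.5, 12.5) contributes its full rectangle (perimeter 77.00 mm); the cube at (-4, -2) does not reach this height (z outside [17.5, 23]); the cube at (5, -1.5) is not intersected at this z (z outside [12.5, 22]); Taking the first minus the rest: starting from the 13.5×15.5 cube, the 8.5×30 cube at (0.5, 12.5) partially overlaps it — only the 25.50 mm² overlap (of its 255.00 mm²) is removed, clipping the outline — boundary = 64.00 mm; the sphere at (8.5, 15) is absent (|z−center|=14.520 > r=12); Merging all regions: only the result so far is present, so the union is just that shape — boundary = 64.00 mm. So its perimeter = 64.00 mm. Layer 199 (z = 23.88): the cube is not intersected at this z (z outside [0, 21]); the cube at (0.5, 12.5) is not intersected at this z (z outside [-1, 16]); the cube at (-4, -2) does not reach this height (z outside [17.5, 23]); the cube at (5, -1.5) is absent (z outside [12.5, 22]); Subtracting the remaining from the first: the first operand is absent here, so nothing remains; the r=12 sphere at (8.5, 15) contributes a regular 32-gon of circumradius √(12²−8.88²) = 8.071 (perimeter = 2·32·8.071·sin(180°/32) = 50.63 mm); Taking the union: only the r=12 sphere at (8.5, 15) is present, so the union is just that shape — boundary = 50.63 mm. So its perimeter = 50.63 mm. Layer 4 is larger (64.00 vs 50.63 mm).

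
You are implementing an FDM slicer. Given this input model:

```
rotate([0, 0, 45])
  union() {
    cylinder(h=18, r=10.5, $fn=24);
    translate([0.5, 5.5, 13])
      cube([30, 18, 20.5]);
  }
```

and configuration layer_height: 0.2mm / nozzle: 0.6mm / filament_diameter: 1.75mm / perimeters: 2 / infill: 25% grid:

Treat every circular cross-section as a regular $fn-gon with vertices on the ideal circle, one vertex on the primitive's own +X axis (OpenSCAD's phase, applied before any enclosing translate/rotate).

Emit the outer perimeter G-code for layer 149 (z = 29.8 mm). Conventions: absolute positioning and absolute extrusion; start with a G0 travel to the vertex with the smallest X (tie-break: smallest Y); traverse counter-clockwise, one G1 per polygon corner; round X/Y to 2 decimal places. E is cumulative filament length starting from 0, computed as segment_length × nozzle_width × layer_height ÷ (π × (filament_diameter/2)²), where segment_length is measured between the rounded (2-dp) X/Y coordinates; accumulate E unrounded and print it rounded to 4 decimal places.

At z = 29.8 mm: the cylinder is absent (z outside [0, 18]); the cube at (0.5, 5.5) is present — its section is the full 30×18 rectangle; Combining (union): only the 30×18 cube at (0.5, 5.5) is present, so the union is just that shape — 1 connected region; (rotated 45° about Z; rotation is an isometry so areas/perimeters/island counts are preserved). The outline is a single polygon with 4 vertices. Extrusion per mm of travel: 0.6 × 0.2 / (π × 0.875²) = 0.049890. Accumulating E over each segment gives final E = 4.7893.

G0 X-16.26 Y16.97 Z29.80
G1 X-3.54 Y4.24 E0.8978
G1 X17.68 Y25.46 E2.3950
G1 X4.95 Y38.18 E3.2928
G1 X-16.26 Y16.97 E4.7893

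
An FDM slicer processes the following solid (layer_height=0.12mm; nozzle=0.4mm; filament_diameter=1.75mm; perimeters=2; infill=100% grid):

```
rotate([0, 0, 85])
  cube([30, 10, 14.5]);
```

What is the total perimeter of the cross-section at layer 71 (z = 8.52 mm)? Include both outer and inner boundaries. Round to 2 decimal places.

80.00 mm

At z = 8.52 mm: the cube (footprint 30×10) is included at this height (perimeter 80.00 mm); (whole slice rotated 85° about Z — lengths, areas and connectivity unchanged). Overall, the cross-section is a single solid region. Total boundary length (outer) = 80.00 mm.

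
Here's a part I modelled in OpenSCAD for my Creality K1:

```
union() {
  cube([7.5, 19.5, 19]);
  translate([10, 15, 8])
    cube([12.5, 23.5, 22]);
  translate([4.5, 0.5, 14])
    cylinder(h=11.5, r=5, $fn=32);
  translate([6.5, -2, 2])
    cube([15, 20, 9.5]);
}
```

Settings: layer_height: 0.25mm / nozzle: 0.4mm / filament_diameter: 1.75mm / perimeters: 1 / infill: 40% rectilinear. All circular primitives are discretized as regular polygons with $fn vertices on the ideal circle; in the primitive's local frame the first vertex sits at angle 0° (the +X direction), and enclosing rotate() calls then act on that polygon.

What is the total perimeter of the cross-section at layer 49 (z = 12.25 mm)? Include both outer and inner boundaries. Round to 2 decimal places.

126.00 mm

At z = 12.25 mm: the cube (footprint 7.5×19.5) is included at this height (perimeter 54.00 mm); the cube at (10, 15) (footprint 12.5×23.5) is included at this height (perimeter 72.00 mm); the cylinder at (4.5, 0.5) does not reach this height (z outside [14, 25.5]); the cube at (6.5, -2) is absent (z outside [2, 11.5]); Taking the union: the 2 present regions are separate (no shared area or edge), so areas and boundary lengths simply add and each stays a separate island — boundary = 126.00 mm. Overall, the cross-section has 2 separate islands. Total boundary length (outer) = 126.00 mm.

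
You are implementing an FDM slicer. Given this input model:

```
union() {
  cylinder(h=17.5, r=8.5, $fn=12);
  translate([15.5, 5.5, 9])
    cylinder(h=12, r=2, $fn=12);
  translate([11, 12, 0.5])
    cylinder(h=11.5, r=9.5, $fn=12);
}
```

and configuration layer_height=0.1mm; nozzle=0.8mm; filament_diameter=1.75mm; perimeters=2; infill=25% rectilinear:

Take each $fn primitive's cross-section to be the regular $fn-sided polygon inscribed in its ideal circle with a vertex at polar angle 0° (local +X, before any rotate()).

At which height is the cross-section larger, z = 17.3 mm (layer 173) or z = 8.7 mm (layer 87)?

layer 87 (z = 8.7 mm)

Layer 173 (z = 17.3): the cylinder: section is a regular 12-gon, circumradius r=8.5 (area = (12/2)·8.500²·sin(360°/12) = 216.75 mm²); the r=2 cylinder at (15.5, 5.5) contributes a regular 12-gon of circumradius 2 (area = (12/2)·2.000²·sin(360°/12) = 12.00 mm²); the cylinder at (11, 12) is absent (z outside [0.5, 12]); Taking the union: the 2 present regions are separate (no shared area or edge), so areas and boundary lengths simply add and each stays a separate island — area = 228.75 mm². So its area = 228.75 mm². Layer 87 (z = 8.7): the cylinder: section is a regular 12-gon, circumradius r=8.5 (area = (12/2)·8.500²·sin(360°/12) = 216.75 mm²); the cylinder at (15.5, 5.5) does not reach this height (z outside [9, 21]); the r=9.5 cylinder at (11, 12) contributes a regular 12-gon of circumradius 9.5 (area = (12/2)·9.500²·sin(360°/12) = 270.75 mm²); Combining (union): the regions partially overlap — summed areas 487.50 mm² minus the doubly-counted overlap 6.16 mm² gives 481.34 mm² — area = 481.34 mm². So its area = 481.34 mm². Layer 87 is larger (481.34 vs 228.75 mm²).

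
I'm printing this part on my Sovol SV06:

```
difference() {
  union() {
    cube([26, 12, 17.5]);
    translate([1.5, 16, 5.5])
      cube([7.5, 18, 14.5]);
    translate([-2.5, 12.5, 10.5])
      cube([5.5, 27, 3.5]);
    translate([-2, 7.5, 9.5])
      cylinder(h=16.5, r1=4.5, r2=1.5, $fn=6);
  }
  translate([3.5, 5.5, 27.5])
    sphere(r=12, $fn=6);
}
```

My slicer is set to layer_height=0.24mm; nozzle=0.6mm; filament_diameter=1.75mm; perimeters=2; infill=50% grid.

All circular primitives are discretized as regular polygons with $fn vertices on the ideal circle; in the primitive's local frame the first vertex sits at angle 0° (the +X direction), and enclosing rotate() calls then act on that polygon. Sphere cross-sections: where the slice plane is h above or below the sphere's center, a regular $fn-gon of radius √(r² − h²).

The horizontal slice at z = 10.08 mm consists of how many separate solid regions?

2

At z = 10.08 mm: the 26×12 cube contributes its full rectangle; the cube at (1.5, 16) is present — its section is the full 7.5×18 rectangle; the cube at (-2.5, 12.5) is absent (z outside [10.5, 14]); the cone at (-2, 7.5) contributes a regular 6-gon of circumradius 4.395 (interpolated between r1=4.5 and r2=1.5 at t=0.035); Merging all regions: the regions partially overlap (shared area 9.86 mm²), so overlapping operands fuse into one piece — 2 connected regions; the sphere at (3.5, 5.5) is absent (|z−center|=17.420 > r=12); Subtracting the remaining from the first: none of the subtracted shapes is present at this height, so that combined region is unchanged — 2 connected regions. The result has 2 disconnected regions.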